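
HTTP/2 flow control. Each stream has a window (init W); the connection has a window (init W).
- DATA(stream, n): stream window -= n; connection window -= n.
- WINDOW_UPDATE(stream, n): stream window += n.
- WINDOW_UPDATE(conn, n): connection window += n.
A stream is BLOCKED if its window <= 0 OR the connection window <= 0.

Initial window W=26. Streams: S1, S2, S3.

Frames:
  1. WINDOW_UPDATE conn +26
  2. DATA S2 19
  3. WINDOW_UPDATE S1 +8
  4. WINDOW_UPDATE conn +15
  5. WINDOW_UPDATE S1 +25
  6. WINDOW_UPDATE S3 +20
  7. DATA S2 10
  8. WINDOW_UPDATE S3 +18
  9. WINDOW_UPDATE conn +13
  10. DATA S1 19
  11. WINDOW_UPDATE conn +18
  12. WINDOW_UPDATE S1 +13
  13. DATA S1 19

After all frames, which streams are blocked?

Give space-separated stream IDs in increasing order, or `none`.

Op 1: conn=52 S1=26 S2=26 S3=26 blocked=[]
Op 2: conn=33 S1=26 S2=7 S3=26 blocked=[]
Op 3: conn=33 S1=34 S2=7 S3=26 blocked=[]
Op 4: conn=48 S1=34 S2=7 S3=26 blocked=[]
Op 5: conn=48 S1=59 S2=7 S3=26 blocked=[]
Op 6: conn=48 S1=59 S2=7 S3=46 blocked=[]
Op 7: conn=38 S1=59 S2=-3 S3=46 blocked=[2]
Op 8: conn=38 S1=59 S2=-3 S3=64 blocked=[2]
Op 9: conn=51 S1=59 S2=-3 S3=64 blocked=[2]
Op 10: conn=32 S1=40 S2=-3 S3=64 blocked=[2]
Op 11: conn=50 S1=40 S2=-3 S3=64 blocked=[2]
Op 12: conn=50 S1=53 S2=-3 S3=64 blocked=[2]
Op 13: conn=31 S1=34 S2=-3 S3=64 blocked=[2]

Answer: S2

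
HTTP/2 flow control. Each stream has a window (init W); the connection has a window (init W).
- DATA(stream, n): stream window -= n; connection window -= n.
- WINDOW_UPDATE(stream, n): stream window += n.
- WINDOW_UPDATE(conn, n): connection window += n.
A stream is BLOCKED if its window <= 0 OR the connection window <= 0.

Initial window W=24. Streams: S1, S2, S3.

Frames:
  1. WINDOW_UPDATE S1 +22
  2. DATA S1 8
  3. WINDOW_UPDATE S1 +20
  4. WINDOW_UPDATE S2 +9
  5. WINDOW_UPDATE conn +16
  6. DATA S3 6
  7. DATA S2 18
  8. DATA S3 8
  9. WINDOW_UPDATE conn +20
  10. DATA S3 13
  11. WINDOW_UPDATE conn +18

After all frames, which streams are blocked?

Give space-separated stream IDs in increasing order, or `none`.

Op 1: conn=24 S1=46 S2=24 S3=24 blocked=[]
Op 2: conn=16 S1=38 S2=24 S3=24 blocked=[]
Op 3: conn=16 S1=58 S2=24 S3=24 blocked=[]
Op 4: conn=16 S1=58 S2=33 S3=24 blocked=[]
Op 5: conn=32 S1=58 S2=33 S3=24 blocked=[]
Op 6: conn=26 S1=58 S2=33 S3=18 blocked=[]
Op 7: conn=8 S1=58 S2=15 S3=18 blocked=[]
Op 8: conn=0 S1=58 S2=15 S3=10 blocked=[1, 2, 3]
Op 9: conn=20 S1=58 S2=15 S3=10 blocked=[]
Op 10: conn=7 S1=58 S2=15 S3=-3 blocked=[3]
Op 11: conn=25 S1=58 S2=15 S3=-3 blocked=[3]

Answer: S3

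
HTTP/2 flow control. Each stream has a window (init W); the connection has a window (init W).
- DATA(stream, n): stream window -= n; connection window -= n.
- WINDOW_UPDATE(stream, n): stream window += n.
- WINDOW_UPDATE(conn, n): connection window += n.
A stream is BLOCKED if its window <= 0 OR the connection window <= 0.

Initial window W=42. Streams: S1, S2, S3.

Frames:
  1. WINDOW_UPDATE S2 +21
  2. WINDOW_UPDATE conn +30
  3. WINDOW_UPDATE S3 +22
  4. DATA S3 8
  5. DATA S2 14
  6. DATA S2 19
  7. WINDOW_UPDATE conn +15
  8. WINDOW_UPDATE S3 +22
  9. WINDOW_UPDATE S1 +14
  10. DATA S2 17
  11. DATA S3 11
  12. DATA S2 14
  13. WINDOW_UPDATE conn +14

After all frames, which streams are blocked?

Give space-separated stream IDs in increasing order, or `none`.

Op 1: conn=42 S1=42 S2=63 S3=42 blocked=[]
Op 2: conn=72 S1=42 S2=63 S3=42 blocked=[]
Op 3: conn=72 S1=42 S2=63 S3=64 blocked=[]
Op 4: conn=64 S1=42 S2=63 S3=56 blocked=[]
Op 5: conn=50 S1=42 S2=49 S3=56 blocked=[]
Op 6: conn=31 S1=42 S2=30 S3=56 blocked=[]
Op 7: conn=46 S1=42 S2=30 S3=56 blocked=[]
Op 8: conn=46 S1=42 S2=30 S3=78 blocked=[]
Op 9: conn=46 S1=56 S2=30 S3=78 blocked=[]
Op 10: conn=29 S1=56 S2=13 S3=78 blocked=[]
Op 11: conn=18 S1=56 S2=13 S3=67 blocked=[]
Op 12: conn=4 S1=56 S2=-1 S3=67 blocked=[2]
Op 13: conn=18 S1=56 S2=-1 S3=67 blocked=[2]

Answer: S2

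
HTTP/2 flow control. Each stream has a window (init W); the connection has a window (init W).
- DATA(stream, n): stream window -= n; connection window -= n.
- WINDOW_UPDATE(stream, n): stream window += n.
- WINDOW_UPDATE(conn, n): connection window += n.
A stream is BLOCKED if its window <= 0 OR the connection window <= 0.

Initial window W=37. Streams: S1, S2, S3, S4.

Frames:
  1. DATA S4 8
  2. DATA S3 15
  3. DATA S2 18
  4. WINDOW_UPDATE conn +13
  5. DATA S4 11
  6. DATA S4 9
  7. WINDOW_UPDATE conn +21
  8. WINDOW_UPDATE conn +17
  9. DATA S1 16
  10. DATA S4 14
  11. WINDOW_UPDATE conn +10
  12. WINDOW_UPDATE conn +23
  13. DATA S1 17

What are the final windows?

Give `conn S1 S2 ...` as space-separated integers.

Answer: 13 4 19 22 -5

Derivation:
Op 1: conn=29 S1=37 S2=37 S3=37 S4=29 blocked=[]
Op 2: conn=14 S1=37 S2=37 S3=22 S4=29 blocked=[]
Op 3: conn=-4 S1=37 S2=19 S3=22 S4=29 blocked=[1, 2, 3, 4]
Op 4: conn=9 S1=37 S2=19 S3=22 S4=29 blocked=[]
Op 5: conn=-2 S1=37 S2=19 S3=22 S4=18 blocked=[1, 2, 3, 4]
Op 6: conn=-11 S1=37 S2=19 S3=22 S4=9 blocked=[1, 2, 3, 4]
Op 7: conn=10 S1=37 S2=19 S3=22 S4=9 blocked=[]
Op 8: conn=27 S1=37 S2=19 S3=22 S4=9 blocked=[]
Op 9: conn=11 S1=21 S2=19 S3=22 S4=9 blocked=[]
Op 10: conn=-3 S1=21 S2=19 S3=22 S4=-5 blocked=[1, 2, 3, 4]
Op 11: conn=7 S1=21 S2=19 S3=22 S4=-5 blocked=[4]
Op 12: conn=30 S1=21 S2=19 S3=22 S4=-5 blocked=[4]
Op 13: conn=13 S1=4 S2=19 S3=22 S4=-5 blocked=[4]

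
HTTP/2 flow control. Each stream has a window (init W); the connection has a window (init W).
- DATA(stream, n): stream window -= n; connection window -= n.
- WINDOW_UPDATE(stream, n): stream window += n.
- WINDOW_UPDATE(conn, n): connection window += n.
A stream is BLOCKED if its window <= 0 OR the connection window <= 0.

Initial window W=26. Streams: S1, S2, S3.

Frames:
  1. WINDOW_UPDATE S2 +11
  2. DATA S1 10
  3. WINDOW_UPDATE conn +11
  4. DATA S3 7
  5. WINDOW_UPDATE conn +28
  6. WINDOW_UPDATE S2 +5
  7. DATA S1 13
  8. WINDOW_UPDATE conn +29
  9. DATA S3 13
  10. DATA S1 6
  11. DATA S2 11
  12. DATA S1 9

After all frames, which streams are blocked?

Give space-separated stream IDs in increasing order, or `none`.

Answer: S1

Derivation:
Op 1: conn=26 S1=26 S2=37 S3=26 blocked=[]
Op 2: conn=16 S1=16 S2=37 S3=26 blocked=[]
Op 3: conn=27 S1=16 S2=37 S3=26 blocked=[]
Op 4: conn=20 S1=16 S2=37 S3=19 blocked=[]
Op 5: conn=48 S1=16 S2=37 S3=19 blocked=[]
Op 6: conn=48 S1=16 S2=42 S3=19 blocked=[]
Op 7: conn=35 S1=3 S2=42 S3=19 blocked=[]
Op 8: conn=64 S1=3 S2=42 S3=19 blocked=[]
Op 9: conn=51 S1=3 S2=42 S3=6 blocked=[]
Op 10: conn=45 S1=-3 S2=42 S3=6 blocked=[1]
Op 11: conn=34 S1=-3 S2=31 S3=6 blocked=[1]
Op 12: conn=25 S1=-12 S2=31 S3=6 blocked=[1]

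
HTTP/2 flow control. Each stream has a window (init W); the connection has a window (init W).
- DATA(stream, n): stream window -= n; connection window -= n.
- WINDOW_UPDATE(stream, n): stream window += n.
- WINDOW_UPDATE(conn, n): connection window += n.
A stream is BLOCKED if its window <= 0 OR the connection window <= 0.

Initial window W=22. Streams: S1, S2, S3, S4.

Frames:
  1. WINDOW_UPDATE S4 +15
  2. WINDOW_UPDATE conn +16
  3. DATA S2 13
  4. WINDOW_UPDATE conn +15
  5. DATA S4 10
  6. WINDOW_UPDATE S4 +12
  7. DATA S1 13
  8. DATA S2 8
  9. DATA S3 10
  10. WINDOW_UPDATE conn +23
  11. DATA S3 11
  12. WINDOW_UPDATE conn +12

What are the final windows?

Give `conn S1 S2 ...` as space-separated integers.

Op 1: conn=22 S1=22 S2=22 S3=22 S4=37 blocked=[]
Op 2: conn=38 S1=22 S2=22 S3=22 S4=37 blocked=[]
Op 3: conn=25 S1=22 S2=9 S3=22 S4=37 blocked=[]
Op 4: conn=40 S1=22 S2=9 S3=22 S4=37 blocked=[]
Op 5: conn=30 S1=22 S2=9 S3=22 S4=27 blocked=[]
Op 6: conn=30 S1=22 S2=9 S3=22 S4=39 blocked=[]
Op 7: conn=17 S1=9 S2=9 S3=22 S4=39 blocked=[]
Op 8: conn=9 S1=9 S2=1 S3=22 S4=39 blocked=[]
Op 9: conn=-1 S1=9 S2=1 S3=12 S4=39 blocked=[1, 2, 3, 4]
Op 10: conn=22 S1=9 S2=1 S3=12 S4=39 blocked=[]
Op 11: conn=11 S1=9 S2=1 S3=1 S4=39 blocked=[]
Op 12: conn=23 S1=9 S2=1 S3=1 S4=39 blocked=[]

Answer: 23 9 1 1 39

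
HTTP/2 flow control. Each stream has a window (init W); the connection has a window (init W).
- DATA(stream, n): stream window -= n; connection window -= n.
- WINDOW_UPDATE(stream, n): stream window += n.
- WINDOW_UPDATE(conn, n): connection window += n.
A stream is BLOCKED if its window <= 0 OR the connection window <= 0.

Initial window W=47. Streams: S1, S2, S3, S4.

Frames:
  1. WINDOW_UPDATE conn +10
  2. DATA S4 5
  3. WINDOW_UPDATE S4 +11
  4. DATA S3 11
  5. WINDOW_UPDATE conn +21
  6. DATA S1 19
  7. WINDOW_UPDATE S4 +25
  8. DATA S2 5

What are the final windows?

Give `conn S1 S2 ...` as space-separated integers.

Answer: 38 28 42 36 78

Derivation:
Op 1: conn=57 S1=47 S2=47 S3=47 S4=47 blocked=[]
Op 2: conn=52 S1=47 S2=47 S3=47 S4=42 blocked=[]
Op 3: conn=52 S1=47 S2=47 S3=47 S4=53 blocked=[]
Op 4: conn=41 S1=47 S2=47 S3=36 S4=53 blocked=[]
Op 5: conn=62 S1=47 S2=47 S3=36 S4=53 blocked=[]
Op 6: conn=43 S1=28 S2=47 S3=36 S4=53 blocked=[]
Op 7: conn=43 S1=28 S2=47 S3=36 S4=78 blocked=[]
Op 8: conn=38 S1=28 S2=42 S3=36 S4=78 blocked=[]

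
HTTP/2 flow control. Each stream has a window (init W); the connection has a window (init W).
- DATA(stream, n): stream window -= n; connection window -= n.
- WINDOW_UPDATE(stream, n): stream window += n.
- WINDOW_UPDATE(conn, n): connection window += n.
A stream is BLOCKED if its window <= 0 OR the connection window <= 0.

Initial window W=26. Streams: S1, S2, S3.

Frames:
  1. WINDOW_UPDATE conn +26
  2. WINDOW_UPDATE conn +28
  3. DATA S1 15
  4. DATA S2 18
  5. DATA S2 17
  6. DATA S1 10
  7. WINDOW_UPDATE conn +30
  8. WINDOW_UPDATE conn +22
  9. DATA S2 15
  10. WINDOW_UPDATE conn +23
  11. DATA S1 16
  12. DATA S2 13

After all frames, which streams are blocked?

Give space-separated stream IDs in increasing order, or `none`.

Answer: S1 S2

Derivation:
Op 1: conn=52 S1=26 S2=26 S3=26 blocked=[]
Op 2: conn=80 S1=26 S2=26 S3=26 blocked=[]
Op 3: conn=65 S1=11 S2=26 S3=26 blocked=[]
Op 4: conn=47 S1=11 S2=8 S3=26 blocked=[]
Op 5: conn=30 S1=11 S2=-9 S3=26 blocked=[2]
Op 6: conn=20 S1=1 S2=-9 S3=26 blocked=[2]
Op 7: conn=50 S1=1 S2=-9 S3=26 blocked=[2]
Op 8: conn=72 S1=1 S2=-9 S3=26 blocked=[2]
Op 9: conn=57 S1=1 S2=-24 S3=26 blocked=[2]
Op 10: conn=80 S1=1 S2=-24 S3=26 blocked=[2]
Op 11: conn=64 S1=-15 S2=-24 S3=26 blocked=[1, 2]
Op 12: conn=51 S1=-15 S2=-37 S3=26 blocked=[1, 2]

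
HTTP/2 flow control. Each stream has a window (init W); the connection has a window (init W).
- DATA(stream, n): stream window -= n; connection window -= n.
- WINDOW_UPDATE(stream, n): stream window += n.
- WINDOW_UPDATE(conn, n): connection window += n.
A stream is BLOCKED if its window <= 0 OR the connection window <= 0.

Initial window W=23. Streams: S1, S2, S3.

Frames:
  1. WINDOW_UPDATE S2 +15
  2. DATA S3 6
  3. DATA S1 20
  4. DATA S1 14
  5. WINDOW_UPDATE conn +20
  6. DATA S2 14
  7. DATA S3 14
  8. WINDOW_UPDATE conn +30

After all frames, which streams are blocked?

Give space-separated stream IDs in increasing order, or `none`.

Op 1: conn=23 S1=23 S2=38 S3=23 blocked=[]
Op 2: conn=17 S1=23 S2=38 S3=17 blocked=[]
Op 3: conn=-3 S1=3 S2=38 S3=17 blocked=[1, 2, 3]
Op 4: conn=-17 S1=-11 S2=38 S3=17 blocked=[1, 2, 3]
Op 5: conn=3 S1=-11 S2=38 S3=17 blocked=[1]
Op 6: conn=-11 S1=-11 S2=24 S3=17 blocked=[1, 2, 3]
Op 7: conn=-25 S1=-11 S2=24 S3=3 blocked=[1, 2, 3]
Op 8: conn=5 S1=-11 S2=24 S3=3 blocked=[1]

Answer: S1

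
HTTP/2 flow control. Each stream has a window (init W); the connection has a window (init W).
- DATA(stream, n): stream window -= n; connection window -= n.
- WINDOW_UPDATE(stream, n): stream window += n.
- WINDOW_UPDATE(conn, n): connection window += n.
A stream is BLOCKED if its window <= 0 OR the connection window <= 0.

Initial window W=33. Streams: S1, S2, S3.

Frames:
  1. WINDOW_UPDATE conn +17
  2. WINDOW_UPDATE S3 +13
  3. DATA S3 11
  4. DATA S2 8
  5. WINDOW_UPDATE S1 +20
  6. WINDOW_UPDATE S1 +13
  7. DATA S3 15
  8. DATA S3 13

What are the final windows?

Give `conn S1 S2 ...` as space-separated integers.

Answer: 3 66 25 7

Derivation:
Op 1: conn=50 S1=33 S2=33 S3=33 blocked=[]
Op 2: conn=50 S1=33 S2=33 S3=46 blocked=[]
Op 3: conn=39 S1=33 S2=33 S3=35 blocked=[]
Op 4: conn=31 S1=33 S2=25 S3=35 blocked=[]
Op 5: conn=31 S1=53 S2=25 S3=35 blocked=[]
Op 6: conn=31 S1=66 S2=25 S3=35 blocked=[]
Op 7: conn=16 S1=66 S2=25 S3=20 blocked=[]
Op 8: conn=3 S1=66 S2=25 S3=7 blocked=[]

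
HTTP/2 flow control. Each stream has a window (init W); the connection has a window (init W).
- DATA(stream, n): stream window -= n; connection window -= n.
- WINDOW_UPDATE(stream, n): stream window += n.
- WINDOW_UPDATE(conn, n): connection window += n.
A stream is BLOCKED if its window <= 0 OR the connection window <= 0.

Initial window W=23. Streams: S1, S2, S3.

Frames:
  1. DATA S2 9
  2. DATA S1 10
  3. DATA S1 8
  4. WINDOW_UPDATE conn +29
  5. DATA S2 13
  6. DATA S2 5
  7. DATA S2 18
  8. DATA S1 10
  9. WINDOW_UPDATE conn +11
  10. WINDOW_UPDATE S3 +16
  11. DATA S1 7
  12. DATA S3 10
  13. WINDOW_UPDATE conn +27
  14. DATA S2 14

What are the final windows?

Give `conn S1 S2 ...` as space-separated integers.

Op 1: conn=14 S1=23 S2=14 S3=23 blocked=[]
Op 2: conn=4 S1=13 S2=14 S3=23 blocked=[]
Op 3: conn=-4 S1=5 S2=14 S3=23 blocked=[1, 2, 3]
Op 4: conn=25 S1=5 S2=14 S3=23 blocked=[]
Op 5: conn=12 S1=5 S2=1 S3=23 blocked=[]
Op 6: conn=7 S1=5 S2=-4 S3=23 blocked=[2]
Op 7: conn=-11 S1=5 S2=-22 S3=23 blocked=[1, 2, 3]
Op 8: conn=-21 S1=-5 S2=-22 S3=23 blocked=[1, 2, 3]
Op 9: conn=-10 S1=-5 S2=-22 S3=23 blocked=[1, 2, 3]
Op 10: conn=-10 S1=-5 S2=-22 S3=39 blocked=[1, 2, 3]
Op 11: conn=-17 S1=-12 S2=-22 S3=39 blocked=[1, 2, 3]
Op 12: conn=-27 S1=-12 S2=-22 S3=29 blocked=[1, 2, 3]
Op 13: conn=0 S1=-12 S2=-22 S3=29 blocked=[1, 2, 3]
Op 14: conn=-14 S1=-12 S2=-36 S3=29 blocked=[1, 2, 3]

Answer: -14 -12 -36 29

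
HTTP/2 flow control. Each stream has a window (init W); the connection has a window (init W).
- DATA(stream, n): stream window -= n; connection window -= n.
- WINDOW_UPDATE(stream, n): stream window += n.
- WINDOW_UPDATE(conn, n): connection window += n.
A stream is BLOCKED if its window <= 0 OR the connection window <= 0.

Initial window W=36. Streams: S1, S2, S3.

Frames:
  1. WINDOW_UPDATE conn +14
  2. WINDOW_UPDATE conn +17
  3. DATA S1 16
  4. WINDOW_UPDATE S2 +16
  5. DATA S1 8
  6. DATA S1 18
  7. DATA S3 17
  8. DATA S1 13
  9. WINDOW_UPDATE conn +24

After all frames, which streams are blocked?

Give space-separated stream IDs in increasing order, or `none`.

Op 1: conn=50 S1=36 S2=36 S3=36 blocked=[]
Op 2: conn=67 S1=36 S2=36 S3=36 blocked=[]
Op 3: conn=51 S1=20 S2=36 S3=36 blocked=[]
Op 4: conn=51 S1=20 S2=52 S3=36 blocked=[]
Op 5: conn=43 S1=12 S2=52 S3=36 blocked=[]
Op 6: conn=25 S1=-6 S2=52 S3=36 blocked=[1]
Op 7: conn=8 S1=-6 S2=52 S3=19 blocked=[1]
Op 8: conn=-5 S1=-19 S2=52 S3=19 blocked=[1, 2, 3]
Op 9: conn=19 S1=-19 S2=52 S3=19 blocked=[1]

Answer: S1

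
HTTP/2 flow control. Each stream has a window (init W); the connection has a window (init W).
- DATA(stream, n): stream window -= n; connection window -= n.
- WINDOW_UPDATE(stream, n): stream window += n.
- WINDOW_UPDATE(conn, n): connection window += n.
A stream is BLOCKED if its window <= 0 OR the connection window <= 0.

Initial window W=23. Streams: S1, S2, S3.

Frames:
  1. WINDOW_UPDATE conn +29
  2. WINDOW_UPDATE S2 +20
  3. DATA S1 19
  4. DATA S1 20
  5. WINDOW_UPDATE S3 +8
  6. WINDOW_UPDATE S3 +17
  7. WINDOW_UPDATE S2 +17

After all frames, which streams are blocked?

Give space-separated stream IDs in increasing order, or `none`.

Answer: S1

Derivation:
Op 1: conn=52 S1=23 S2=23 S3=23 blocked=[]
Op 2: conn=52 S1=23 S2=43 S3=23 blocked=[]
Op 3: conn=33 S1=4 S2=43 S3=23 blocked=[]
Op 4: conn=13 S1=-16 S2=43 S3=23 blocked=[1]
Op 5: conn=13 S1=-16 S2=43 S3=31 blocked=[1]
Op 6: conn=13 S1=-16 S2=43 S3=48 blocked=[1]
Op 7: conn=13 S1=-16 S2=60 S3=48 blocked=[1]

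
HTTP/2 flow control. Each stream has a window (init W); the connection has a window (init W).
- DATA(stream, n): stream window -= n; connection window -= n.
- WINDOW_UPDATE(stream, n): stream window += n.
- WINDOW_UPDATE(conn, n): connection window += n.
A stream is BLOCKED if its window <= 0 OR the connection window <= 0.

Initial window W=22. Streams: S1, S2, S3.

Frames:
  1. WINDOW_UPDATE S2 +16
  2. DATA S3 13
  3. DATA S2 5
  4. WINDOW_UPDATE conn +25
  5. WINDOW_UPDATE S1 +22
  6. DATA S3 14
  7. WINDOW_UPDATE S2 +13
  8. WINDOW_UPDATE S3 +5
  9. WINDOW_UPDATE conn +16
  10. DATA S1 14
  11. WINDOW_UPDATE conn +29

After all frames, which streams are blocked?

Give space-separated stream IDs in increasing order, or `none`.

Op 1: conn=22 S1=22 S2=38 S3=22 blocked=[]
Op 2: conn=9 S1=22 S2=38 S3=9 blocked=[]
Op 3: conn=4 S1=22 S2=33 S3=9 blocked=[]
Op 4: conn=29 S1=22 S2=33 S3=9 blocked=[]
Op 5: conn=29 S1=44 S2=33 S3=9 blocked=[]
Op 6: conn=15 S1=44 S2=33 S3=-5 blocked=[3]
Op 7: conn=15 S1=44 S2=46 S3=-5 blocked=[3]
Op 8: conn=15 S1=44 S2=46 S3=0 blocked=[3]
Op 9: conn=31 S1=44 S2=46 S3=0 blocked=[3]
Op 10: conn=17 S1=30 S2=46 S3=0 blocked=[3]
Op 11: conn=46 S1=30 S2=46 S3=0 blocked=[3]

Answer: S3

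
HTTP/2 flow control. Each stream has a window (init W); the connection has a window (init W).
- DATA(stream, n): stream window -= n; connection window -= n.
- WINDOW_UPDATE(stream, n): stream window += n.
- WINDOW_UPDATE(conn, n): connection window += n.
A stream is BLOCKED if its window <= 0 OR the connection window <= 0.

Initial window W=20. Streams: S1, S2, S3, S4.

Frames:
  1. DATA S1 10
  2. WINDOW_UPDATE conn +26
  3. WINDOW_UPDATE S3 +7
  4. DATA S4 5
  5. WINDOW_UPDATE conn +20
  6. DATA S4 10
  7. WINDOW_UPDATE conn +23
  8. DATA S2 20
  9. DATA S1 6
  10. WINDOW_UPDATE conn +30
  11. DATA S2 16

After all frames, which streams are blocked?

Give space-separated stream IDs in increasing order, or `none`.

Answer: S2

Derivation:
Op 1: conn=10 S1=10 S2=20 S3=20 S4=20 blocked=[]
Op 2: conn=36 S1=10 S2=20 S3=20 S4=20 blocked=[]
Op 3: conn=36 S1=10 S2=20 S3=27 S4=20 blocked=[]
Op 4: conn=31 S1=10 S2=20 S3=27 S4=15 blocked=[]
Op 5: conn=51 S1=10 S2=20 S3=27 S4=15 blocked=[]
Op 6: conn=41 S1=10 S2=20 S3=27 S4=5 blocked=[]
Op 7: conn=64 S1=10 S2=20 S3=27 S4=5 blocked=[]
Op 8: conn=44 S1=10 S2=0 S3=27 S4=5 blocked=[2]
Op 9: conn=38 S1=4 S2=0 S3=27 S4=5 blocked=[2]
Op 10: conn=68 S1=4 S2=0 S3=27 S4=5 blocked=[2]
Op 11: conn=52 S1=4 S2=-16 S3=27 S4=5 blocked=[2]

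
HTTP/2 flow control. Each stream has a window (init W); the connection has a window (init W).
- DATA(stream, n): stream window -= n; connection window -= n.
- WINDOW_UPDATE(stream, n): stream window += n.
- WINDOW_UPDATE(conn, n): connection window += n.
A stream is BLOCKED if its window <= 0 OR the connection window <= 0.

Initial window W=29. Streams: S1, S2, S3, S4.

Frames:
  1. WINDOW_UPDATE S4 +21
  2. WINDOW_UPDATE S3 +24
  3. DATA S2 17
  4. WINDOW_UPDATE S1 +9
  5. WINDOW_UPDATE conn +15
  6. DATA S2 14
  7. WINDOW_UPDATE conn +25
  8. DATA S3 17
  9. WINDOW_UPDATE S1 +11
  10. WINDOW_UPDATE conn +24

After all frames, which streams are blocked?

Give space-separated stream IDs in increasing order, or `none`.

Answer: S2

Derivation:
Op 1: conn=29 S1=29 S2=29 S3=29 S4=50 blocked=[]
Op 2: conn=29 S1=29 S2=29 S3=53 S4=50 blocked=[]
Op 3: conn=12 S1=29 S2=12 S3=53 S4=50 blocked=[]
Op 4: conn=12 S1=38 S2=12 S3=53 S4=50 blocked=[]
Op 5: conn=27 S1=38 S2=12 S3=53 S4=50 blocked=[]
Op 6: conn=13 S1=38 S2=-2 S3=53 S4=50 blocked=[2]
Op 7: conn=38 S1=38 S2=-2 S3=53 S4=50 blocked=[2]
Op 8: conn=21 S1=38 S2=-2 S3=36 S4=50 blocked=[2]
Op 9: conn=21 S1=49 S2=-2 S3=36 S4=50 blocked=[2]
Op 10: conn=45 S1=49 S2=-2 S3=36 S4=50 blocked=[2]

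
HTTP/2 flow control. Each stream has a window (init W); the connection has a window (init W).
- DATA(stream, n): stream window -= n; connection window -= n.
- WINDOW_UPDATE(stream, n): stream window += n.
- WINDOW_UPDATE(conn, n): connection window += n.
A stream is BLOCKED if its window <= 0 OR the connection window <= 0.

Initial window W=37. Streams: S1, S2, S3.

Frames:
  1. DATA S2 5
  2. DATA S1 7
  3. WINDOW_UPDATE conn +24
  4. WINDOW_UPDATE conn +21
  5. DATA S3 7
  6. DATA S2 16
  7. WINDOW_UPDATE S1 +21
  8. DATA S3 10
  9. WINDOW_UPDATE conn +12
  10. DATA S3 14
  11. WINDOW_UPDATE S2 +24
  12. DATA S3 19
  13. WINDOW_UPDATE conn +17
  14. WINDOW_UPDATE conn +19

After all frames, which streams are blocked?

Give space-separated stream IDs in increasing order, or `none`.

Answer: S3

Derivation:
Op 1: conn=32 S1=37 S2=32 S3=37 blocked=[]
Op 2: conn=25 S1=30 S2=32 S3=37 blocked=[]
Op 3: conn=49 S1=30 S2=32 S3=37 blocked=[]
Op 4: conn=70 S1=30 S2=32 S3=37 blocked=[]
Op 5: conn=63 S1=30 S2=32 S3=30 blocked=[]
Op 6: conn=47 S1=30 S2=16 S3=30 blocked=[]
Op 7: conn=47 S1=51 S2=16 S3=30 blocked=[]
Op 8: conn=37 S1=51 S2=16 S3=20 blocked=[]
Op 9: conn=49 S1=51 S2=16 S3=20 blocked=[]
Op 10: conn=35 S1=51 S2=16 S3=6 blocked=[]
Op 11: conn=35 S1=51 S2=40 S3=6 blocked=[]
Op 12: conn=16 S1=51 S2=40 S3=-13 blocked=[3]
Op 13: conn=33 S1=51 S2=40 S3=-13 blocked=[3]
Op 14: conn=52 S1=51 S2=40 S3=-13 blocked=[3]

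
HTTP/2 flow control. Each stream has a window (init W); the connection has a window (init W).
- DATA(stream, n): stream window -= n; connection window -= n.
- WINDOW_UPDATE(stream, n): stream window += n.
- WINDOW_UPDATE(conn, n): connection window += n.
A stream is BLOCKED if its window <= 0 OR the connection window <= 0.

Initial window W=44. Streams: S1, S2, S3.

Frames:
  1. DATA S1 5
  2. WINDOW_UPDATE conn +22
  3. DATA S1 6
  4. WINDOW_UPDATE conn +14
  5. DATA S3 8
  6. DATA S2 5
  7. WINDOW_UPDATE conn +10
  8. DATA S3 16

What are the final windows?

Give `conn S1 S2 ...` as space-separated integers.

Answer: 50 33 39 20

Derivation:
Op 1: conn=39 S1=39 S2=44 S3=44 blocked=[]
Op 2: conn=61 S1=39 S2=44 S3=44 blocked=[]
Op 3: conn=55 S1=33 S2=44 S3=44 blocked=[]
Op 4: conn=69 S1=33 S2=44 S3=44 blocked=[]
Op 5: conn=61 S1=33 S2=44 S3=36 blocked=[]
Op 6: conn=56 S1=33 S2=39 S3=36 blocked=[]
Op 7: conn=66 S1=33 S2=39 S3=36 blocked=[]
Op 8: conn=50 S1=33 S2=39 S3=20 blocked=[]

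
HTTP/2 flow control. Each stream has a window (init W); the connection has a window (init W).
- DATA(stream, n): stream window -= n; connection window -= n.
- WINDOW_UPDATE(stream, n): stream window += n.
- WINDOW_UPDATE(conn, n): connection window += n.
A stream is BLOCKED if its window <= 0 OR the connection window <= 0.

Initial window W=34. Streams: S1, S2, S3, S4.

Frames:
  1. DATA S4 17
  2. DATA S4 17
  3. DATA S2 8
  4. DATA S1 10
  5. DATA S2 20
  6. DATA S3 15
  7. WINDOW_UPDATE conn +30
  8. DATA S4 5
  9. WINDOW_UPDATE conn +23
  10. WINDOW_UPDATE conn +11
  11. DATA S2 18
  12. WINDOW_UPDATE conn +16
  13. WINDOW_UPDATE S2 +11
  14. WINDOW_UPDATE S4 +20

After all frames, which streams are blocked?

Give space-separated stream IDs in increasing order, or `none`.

Op 1: conn=17 S1=34 S2=34 S3=34 S4=17 blocked=[]
Op 2: conn=0 S1=34 S2=34 S3=34 S4=0 blocked=[1, 2, 3, 4]
Op 3: conn=-8 S1=34 S2=26 S3=34 S4=0 blocked=[1, 2, 3, 4]
Op 4: conn=-18 S1=24 S2=26 S3=34 S4=0 blocked=[1, 2, 3, 4]
Op 5: conn=-38 S1=24 S2=6 S3=34 S4=0 blocked=[1, 2, 3, 4]
Op 6: conn=-53 S1=24 S2=6 S3=19 S4=0 blocked=[1, 2, 3, 4]
Op 7: conn=-23 S1=24 S2=6 S3=19 S4=0 blocked=[1, 2, 3, 4]
Op 8: conn=-28 S1=24 S2=6 S3=19 S4=-5 blocked=[1, 2, 3, 4]
Op 9: conn=-5 S1=24 S2=6 S3=19 S4=-5 blocked=[1, 2, 3, 4]
Op 10: conn=6 S1=24 S2=6 S3=19 S4=-5 blocked=[4]
Op 11: conn=-12 S1=24 S2=-12 S3=19 S4=-5 blocked=[1, 2, 3, 4]
Op 12: conn=4 S1=24 S2=-12 S3=19 S4=-5 blocked=[2, 4]
Op 13: conn=4 S1=24 S2=-1 S3=19 S4=-5 blocked=[2, 4]
Op 14: conn=4 S1=24 S2=-1 S3=19 S4=15 blocked=[2]

Answer: S2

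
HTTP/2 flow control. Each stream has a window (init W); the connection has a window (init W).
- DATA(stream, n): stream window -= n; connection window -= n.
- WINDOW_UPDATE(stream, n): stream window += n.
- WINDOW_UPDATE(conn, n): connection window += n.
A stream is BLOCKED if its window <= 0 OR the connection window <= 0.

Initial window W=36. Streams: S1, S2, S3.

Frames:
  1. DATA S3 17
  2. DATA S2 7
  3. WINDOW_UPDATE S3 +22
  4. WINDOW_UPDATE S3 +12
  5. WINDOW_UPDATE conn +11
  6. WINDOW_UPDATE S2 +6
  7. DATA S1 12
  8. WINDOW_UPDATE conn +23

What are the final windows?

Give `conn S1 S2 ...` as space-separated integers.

Op 1: conn=19 S1=36 S2=36 S3=19 blocked=[]
Op 2: conn=12 S1=36 S2=29 S3=19 blocked=[]
Op 3: conn=12 S1=36 S2=29 S3=41 blocked=[]
Op 4: conn=12 S1=36 S2=29 S3=53 blocked=[]
Op 5: conn=23 S1=36 S2=29 S3=53 blocked=[]
Op 6: conn=23 S1=36 S2=35 S3=53 blocked=[]
Op 7: conn=11 S1=24 S2=35 S3=53 blocked=[]
Op 8: conn=34 S1=24 S2=35 S3=53 blocked=[]

Answer: 34 24 35 53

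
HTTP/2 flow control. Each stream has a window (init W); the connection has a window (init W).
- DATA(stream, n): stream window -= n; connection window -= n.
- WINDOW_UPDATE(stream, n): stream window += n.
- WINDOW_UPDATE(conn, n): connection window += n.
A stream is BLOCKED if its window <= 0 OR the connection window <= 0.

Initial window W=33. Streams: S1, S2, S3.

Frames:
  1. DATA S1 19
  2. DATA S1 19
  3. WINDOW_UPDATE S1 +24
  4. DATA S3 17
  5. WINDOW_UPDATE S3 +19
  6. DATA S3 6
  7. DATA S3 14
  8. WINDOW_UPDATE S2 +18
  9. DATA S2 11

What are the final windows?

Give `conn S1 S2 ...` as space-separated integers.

Answer: -53 19 40 15

Derivation:
Op 1: conn=14 S1=14 S2=33 S3=33 blocked=[]
Op 2: conn=-5 S1=-5 S2=33 S3=33 blocked=[1, 2, 3]
Op 3: conn=-5 S1=19 S2=33 S3=33 blocked=[1, 2, 3]
Op 4: conn=-22 S1=19 S2=33 S3=16 blocked=[1, 2, 3]
Op 5: conn=-22 S1=19 S2=33 S3=35 blocked=[1, 2, 3]
Op 6: conn=-28 S1=19 S2=33 S3=29 blocked=[1, 2, 3]
Op 7: conn=-42 S1=19 S2=33 S3=15 blocked=[1, 2, 3]
Op 8: conn=-42 S1=19 S2=51 S3=15 blocked=[1, 2, 3]
Op 9: conn=-53 S1=19 S2=40 S3=15 blocked=[1, 2, 3]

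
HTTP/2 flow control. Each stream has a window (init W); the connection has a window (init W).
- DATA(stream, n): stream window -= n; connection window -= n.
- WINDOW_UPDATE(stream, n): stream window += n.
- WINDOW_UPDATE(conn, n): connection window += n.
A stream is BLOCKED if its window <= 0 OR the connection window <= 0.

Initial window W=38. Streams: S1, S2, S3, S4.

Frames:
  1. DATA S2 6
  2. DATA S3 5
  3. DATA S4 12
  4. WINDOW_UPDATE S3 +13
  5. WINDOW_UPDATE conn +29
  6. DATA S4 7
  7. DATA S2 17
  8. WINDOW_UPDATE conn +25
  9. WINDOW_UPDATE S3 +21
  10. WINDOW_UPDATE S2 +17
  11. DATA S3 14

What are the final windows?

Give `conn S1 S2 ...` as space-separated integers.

Op 1: conn=32 S1=38 S2=32 S3=38 S4=38 blocked=[]
Op 2: conn=27 S1=38 S2=32 S3=33 S4=38 blocked=[]
Op 3: conn=15 S1=38 S2=32 S3=33 S4=26 blocked=[]
Op 4: conn=15 S1=38 S2=32 S3=46 S4=26 blocked=[]
Op 5: conn=44 S1=38 S2=32 S3=46 S4=26 blocked=[]
Op 6: conn=37 S1=38 S2=32 S3=46 S4=19 blocked=[]
Op 7: conn=20 S1=38 S2=15 S3=46 S4=19 blocked=[]
Op 8: conn=45 S1=38 S2=15 S3=46 S4=19 blocked=[]
Op 9: conn=45 S1=38 S2=15 S3=67 S4=19 blocked=[]
Op 10: conn=45 S1=38 S2=32 S3=67 S4=19 blocked=[]
Op 11: conn=31 S1=38 S2=32 S3=53 S4=19 blocked=[]

Answer: 31 38 32 53 19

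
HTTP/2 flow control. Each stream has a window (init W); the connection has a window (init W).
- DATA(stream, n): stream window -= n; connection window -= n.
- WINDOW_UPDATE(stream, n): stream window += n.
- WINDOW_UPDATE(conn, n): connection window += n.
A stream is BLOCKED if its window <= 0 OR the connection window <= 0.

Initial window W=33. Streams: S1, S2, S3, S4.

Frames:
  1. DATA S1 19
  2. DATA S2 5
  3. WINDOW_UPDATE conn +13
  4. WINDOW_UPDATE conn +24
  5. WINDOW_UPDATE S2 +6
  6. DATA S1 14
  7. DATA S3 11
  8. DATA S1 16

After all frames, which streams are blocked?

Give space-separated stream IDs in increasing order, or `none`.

Op 1: conn=14 S1=14 S2=33 S3=33 S4=33 blocked=[]
Op 2: conn=9 S1=14 S2=28 S3=33 S4=33 blocked=[]
Op 3: conn=22 S1=14 S2=28 S3=33 S4=33 blocked=[]
Op 4: conn=46 S1=14 S2=28 S3=33 S4=33 blocked=[]
Op 5: conn=46 S1=14 S2=34 S3=33 S4=33 blocked=[]
Op 6: conn=32 S1=0 S2=34 S3=33 S4=33 blocked=[1]
Op 7: conn=21 S1=0 S2=34 S3=22 S4=33 blocked=[1]
Op 8: conn=5 S1=-16 S2=34 S3=22 S4=33 blocked=[1]

Answer: S1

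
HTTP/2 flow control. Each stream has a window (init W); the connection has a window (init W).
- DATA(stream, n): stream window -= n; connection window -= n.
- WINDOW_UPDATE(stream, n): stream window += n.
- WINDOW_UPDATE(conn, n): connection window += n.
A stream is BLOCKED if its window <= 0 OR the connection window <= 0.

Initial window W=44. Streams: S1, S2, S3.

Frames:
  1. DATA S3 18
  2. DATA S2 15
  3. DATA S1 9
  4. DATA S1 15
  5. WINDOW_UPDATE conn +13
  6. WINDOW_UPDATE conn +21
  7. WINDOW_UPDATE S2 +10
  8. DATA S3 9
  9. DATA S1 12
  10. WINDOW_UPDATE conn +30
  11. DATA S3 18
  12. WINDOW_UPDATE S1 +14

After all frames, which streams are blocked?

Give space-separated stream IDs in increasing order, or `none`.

Answer: S3

Derivation:
Op 1: conn=26 S1=44 S2=44 S3=26 blocked=[]
Op 2: conn=11 S1=44 S2=29 S3=26 blocked=[]
Op 3: conn=2 S1=35 S2=29 S3=26 blocked=[]
Op 4: conn=-13 S1=20 S2=29 S3=26 blocked=[1, 2, 3]
Op 5: conn=0 S1=20 S2=29 S3=26 blocked=[1, 2, 3]
Op 6: conn=21 S1=20 S2=29 S3=26 blocked=[]
Op 7: conn=21 S1=20 S2=39 S3=26 blocked=[]
Op 8: conn=12 S1=20 S2=39 S3=17 blocked=[]
Op 9: conn=0 S1=8 S2=39 S3=17 blocked=[1, 2, 3]
Op 10: conn=30 S1=8 S2=39 S3=17 blocked=[]
Op 11: conn=12 S1=8 S2=39 S3=-1 blocked=[3]
Op 12: conn=12 S1=22 S2=39 S3=-1 blocked=[3]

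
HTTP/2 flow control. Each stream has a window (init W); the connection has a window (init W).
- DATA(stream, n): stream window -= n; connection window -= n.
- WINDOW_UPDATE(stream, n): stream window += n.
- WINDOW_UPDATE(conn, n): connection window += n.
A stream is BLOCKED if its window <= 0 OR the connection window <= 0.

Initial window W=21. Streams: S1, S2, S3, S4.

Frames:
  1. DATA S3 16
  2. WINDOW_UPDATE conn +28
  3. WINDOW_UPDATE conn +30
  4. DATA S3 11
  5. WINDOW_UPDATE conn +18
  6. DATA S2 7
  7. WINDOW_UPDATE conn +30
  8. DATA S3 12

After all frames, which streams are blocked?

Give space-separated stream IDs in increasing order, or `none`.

Op 1: conn=5 S1=21 S2=21 S3=5 S4=21 blocked=[]
Op 2: conn=33 S1=21 S2=21 S3=5 S4=21 blocked=[]
Op 3: conn=63 S1=21 S2=21 S3=5 S4=21 blocked=[]
Op 4: conn=52 S1=21 S2=21 S3=-6 S4=21 blocked=[3]
Op 5: conn=70 S1=21 S2=21 S3=-6 S4=21 blocked=[3]
Op 6: conn=63 S1=21 S2=14 S3=-6 S4=21 blocked=[3]
Op 7: conn=93 S1=21 S2=14 S3=-6 S4=21 blocked=[3]
Op 8: conn=81 S1=21 S2=14 S3=-18 S4=21 blocked=[3]

Answer: S3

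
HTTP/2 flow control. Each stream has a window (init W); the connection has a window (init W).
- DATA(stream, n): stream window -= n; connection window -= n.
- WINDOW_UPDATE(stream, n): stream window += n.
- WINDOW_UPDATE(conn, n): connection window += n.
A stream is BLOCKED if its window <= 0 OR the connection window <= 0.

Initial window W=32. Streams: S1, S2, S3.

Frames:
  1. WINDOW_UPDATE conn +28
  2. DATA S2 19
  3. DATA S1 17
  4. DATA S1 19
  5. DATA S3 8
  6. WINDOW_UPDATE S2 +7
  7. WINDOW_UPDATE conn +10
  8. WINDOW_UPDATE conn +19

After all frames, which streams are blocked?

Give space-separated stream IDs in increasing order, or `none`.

Op 1: conn=60 S1=32 S2=32 S3=32 blocked=[]
Op 2: conn=41 S1=32 S2=13 S3=32 blocked=[]
Op 3: conn=24 S1=15 S2=13 S3=32 blocked=[]
Op 4: conn=5 S1=-4 S2=13 S3=32 blocked=[1]
Op 5: conn=-3 S1=-4 S2=13 S3=24 blocked=[1, 2, 3]
Op 6: conn=-3 S1=-4 S2=20 S3=24 blocked=[1, 2, 3]
Op 7: conn=7 S1=-4 S2=20 S3=24 blocked=[1]
Op 8: conn=26 S1=-4 S2=20 S3=24 blocked=[1]

Answer: S1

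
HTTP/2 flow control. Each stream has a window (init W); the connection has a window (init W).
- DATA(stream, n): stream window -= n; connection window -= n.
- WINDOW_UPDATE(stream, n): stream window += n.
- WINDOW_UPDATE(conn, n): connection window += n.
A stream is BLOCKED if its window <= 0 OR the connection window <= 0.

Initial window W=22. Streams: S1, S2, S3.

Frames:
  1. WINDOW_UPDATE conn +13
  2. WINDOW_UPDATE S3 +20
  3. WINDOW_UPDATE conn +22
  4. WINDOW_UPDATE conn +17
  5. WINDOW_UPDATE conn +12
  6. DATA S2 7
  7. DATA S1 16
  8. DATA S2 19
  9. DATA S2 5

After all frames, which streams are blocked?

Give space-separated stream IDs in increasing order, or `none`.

Answer: S2

Derivation:
Op 1: conn=35 S1=22 S2=22 S3=22 blocked=[]
Op 2: conn=35 S1=22 S2=22 S3=42 blocked=[]
Op 3: conn=57 S1=22 S2=22 S3=42 blocked=[]
Op 4: conn=74 S1=22 S2=22 S3=42 blocked=[]
Op 5: conn=86 S1=22 S2=22 S3=42 blocked=[]
Op 6: conn=79 S1=22 S2=15 S3=42 blocked=[]
Op 7: conn=63 S1=6 S2=15 S3=42 blocked=[]
Op 8: conn=44 S1=6 S2=-4 S3=42 blocked=[2]
Op 9: conn=39 S1=6 S2=-9 S3=42 blocked=[2]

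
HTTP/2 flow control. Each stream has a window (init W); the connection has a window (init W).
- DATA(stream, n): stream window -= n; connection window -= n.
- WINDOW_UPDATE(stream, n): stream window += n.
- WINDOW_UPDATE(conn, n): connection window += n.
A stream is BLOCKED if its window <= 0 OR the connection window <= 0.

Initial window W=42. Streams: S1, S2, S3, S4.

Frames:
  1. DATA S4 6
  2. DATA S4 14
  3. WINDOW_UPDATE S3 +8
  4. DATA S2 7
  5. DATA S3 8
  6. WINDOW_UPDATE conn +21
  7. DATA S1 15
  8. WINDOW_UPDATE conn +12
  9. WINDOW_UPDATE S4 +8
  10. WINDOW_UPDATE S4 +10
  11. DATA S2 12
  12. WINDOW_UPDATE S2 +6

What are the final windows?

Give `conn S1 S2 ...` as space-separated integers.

Answer: 13 27 29 42 40

Derivation:
Op 1: conn=36 S1=42 S2=42 S3=42 S4=36 blocked=[]
Op 2: conn=22 S1=42 S2=42 S3=42 S4=22 blocked=[]
Op 3: conn=22 S1=42 S2=42 S3=50 S4=22 blocked=[]
Op 4: conn=15 S1=42 S2=35 S3=50 S4=22 blocked=[]
Op 5: conn=7 S1=42 S2=35 S3=42 S4=22 blocked=[]
Op 6: conn=28 S1=42 S2=35 S3=42 S4=22 blocked=[]
Op 7: conn=13 S1=27 S2=35 S3=42 S4=22 blocked=[]
Op 8: conn=25 S1=27 S2=35 S3=42 S4=22 blocked=[]
Op 9: conn=25 S1=27 S2=35 S3=42 S4=30 blocked=[]
Op 10: conn=25 S1=27 S2=35 S3=42 S4=40 blocked=[]
Op 11: conn=13 S1=27 S2=23 S3=42 S4=40 blocked=[]
Op 12: conn=13 S1=27 S2=29 S3=42 S4=40 blocked=[]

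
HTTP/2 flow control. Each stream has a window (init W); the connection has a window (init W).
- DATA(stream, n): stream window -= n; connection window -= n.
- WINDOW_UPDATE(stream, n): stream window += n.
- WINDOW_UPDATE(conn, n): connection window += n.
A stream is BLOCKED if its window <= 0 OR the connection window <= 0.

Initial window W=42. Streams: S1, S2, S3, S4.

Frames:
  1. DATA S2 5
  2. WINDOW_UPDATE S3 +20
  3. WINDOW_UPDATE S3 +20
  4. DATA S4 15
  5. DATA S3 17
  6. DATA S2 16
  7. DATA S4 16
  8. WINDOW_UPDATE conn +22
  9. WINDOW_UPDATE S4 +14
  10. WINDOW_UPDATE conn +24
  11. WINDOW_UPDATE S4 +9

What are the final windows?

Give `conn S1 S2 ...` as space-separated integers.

Answer: 19 42 21 65 34

Derivation:
Op 1: conn=37 S1=42 S2=37 S3=42 S4=42 blocked=[]
Op 2: conn=37 S1=42 S2=37 S3=62 S4=42 blocked=[]
Op 3: conn=37 S1=42 S2=37 S3=82 S4=42 blocked=[]
Op 4: conn=22 S1=42 S2=37 S3=82 S4=27 blocked=[]
Op 5: conn=5 S1=42 S2=37 S3=65 S4=27 blocked=[]
Op 6: conn=-11 S1=42 S2=21 S3=65 S4=27 blocked=[1, 2, 3, 4]
Op 7: conn=-27 S1=42 S2=21 S3=65 S4=11 blocked=[1, 2, 3, 4]
Op 8: conn=-5 S1=42 S2=21 S3=65 S4=11 blocked=[1, 2, 3, 4]
Op 9: conn=-5 S1=42 S2=21 S3=65 S4=25 blocked=[1, 2, 3, 4]
Op 10: conn=19 S1=42 S2=21 S3=65 S4=25 blocked=[]
Op 11: conn=19 S1=42 S2=21 S3=65 S4=34 blocked=[]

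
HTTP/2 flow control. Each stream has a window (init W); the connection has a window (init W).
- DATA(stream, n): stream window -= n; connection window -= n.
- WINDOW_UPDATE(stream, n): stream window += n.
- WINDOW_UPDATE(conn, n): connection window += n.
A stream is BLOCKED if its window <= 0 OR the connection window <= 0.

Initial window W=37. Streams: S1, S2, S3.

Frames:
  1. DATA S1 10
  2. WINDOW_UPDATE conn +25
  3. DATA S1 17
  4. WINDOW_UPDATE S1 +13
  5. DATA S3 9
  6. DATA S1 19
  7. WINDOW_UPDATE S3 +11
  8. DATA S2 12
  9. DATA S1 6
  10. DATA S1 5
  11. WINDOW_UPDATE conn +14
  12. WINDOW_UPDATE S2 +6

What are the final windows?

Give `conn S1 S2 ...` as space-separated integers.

Op 1: conn=27 S1=27 S2=37 S3=37 blocked=[]
Op 2: conn=52 S1=27 S2=37 S3=37 blocked=[]
Op 3: conn=35 S1=10 S2=37 S3=37 blocked=[]
Op 4: conn=35 S1=23 S2=37 S3=37 blocked=[]
Op 5: conn=26 S1=23 S2=37 S3=28 blocked=[]
Op 6: conn=7 S1=4 S2=37 S3=28 blocked=[]
Op 7: conn=7 S1=4 S2=37 S3=39 blocked=[]
Op 8: conn=-5 S1=4 S2=25 S3=39 blocked=[1, 2, 3]
Op 9: conn=-11 S1=-2 S2=25 S3=39 blocked=[1, 2, 3]
Op 10: conn=-16 S1=-7 S2=25 S3=39 blocked=[1, 2, 3]
Op 11: conn=-2 S1=-7 S2=25 S3=39 blocked=[1, 2, 3]
Op 12: conn=-2 S1=-7 S2=31 S3=39 blocked=[1, 2, 3]

Answer: -2 -7 31 39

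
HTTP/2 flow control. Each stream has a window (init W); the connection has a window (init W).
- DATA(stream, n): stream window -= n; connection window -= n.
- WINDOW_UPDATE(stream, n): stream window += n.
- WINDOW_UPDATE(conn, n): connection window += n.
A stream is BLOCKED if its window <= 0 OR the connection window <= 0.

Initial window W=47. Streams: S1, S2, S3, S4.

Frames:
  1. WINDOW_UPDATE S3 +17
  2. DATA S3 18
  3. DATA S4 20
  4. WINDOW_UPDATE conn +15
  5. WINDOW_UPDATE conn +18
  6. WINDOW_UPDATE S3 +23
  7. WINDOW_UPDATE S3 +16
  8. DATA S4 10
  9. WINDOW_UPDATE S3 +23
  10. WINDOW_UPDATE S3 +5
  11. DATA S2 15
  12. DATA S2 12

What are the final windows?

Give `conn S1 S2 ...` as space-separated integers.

Op 1: conn=47 S1=47 S2=47 S3=64 S4=47 blocked=[]
Op 2: conn=29 S1=47 S2=47 S3=46 S4=47 blocked=[]
Op 3: conn=9 S1=47 S2=47 S3=46 S4=27 blocked=[]
Op 4: conn=24 S1=47 S2=47 S3=46 S4=27 blocked=[]
Op 5: conn=42 S1=47 S2=47 S3=46 S4=27 blocked=[]
Op 6: conn=42 S1=47 S2=47 S3=69 S4=27 blocked=[]
Op 7: conn=42 S1=47 S2=47 S3=85 S4=27 blocked=[]
Op 8: conn=32 S1=47 S2=47 S3=85 S4=17 blocked=[]
Op 9: conn=32 S1=47 S2=47 S3=108 S4=17 blocked=[]
Op 10: conn=32 S1=47 S2=47 S3=113 S4=17 blocked=[]
Op 11: conn=17 S1=47 S2=32 S3=113 S4=17 blocked=[]
Op 12: conn=5 S1=47 S2=20 S3=113 S4=17 blocked=[]

Answer: 5 47 20 113 17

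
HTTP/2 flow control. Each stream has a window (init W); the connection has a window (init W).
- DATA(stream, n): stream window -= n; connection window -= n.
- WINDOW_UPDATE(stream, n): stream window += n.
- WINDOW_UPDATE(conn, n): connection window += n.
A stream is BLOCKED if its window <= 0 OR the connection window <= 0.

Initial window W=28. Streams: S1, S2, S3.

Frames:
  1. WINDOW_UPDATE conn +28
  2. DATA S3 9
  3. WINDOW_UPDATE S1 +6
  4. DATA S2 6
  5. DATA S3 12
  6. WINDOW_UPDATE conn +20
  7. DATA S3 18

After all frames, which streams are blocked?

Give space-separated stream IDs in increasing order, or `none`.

Op 1: conn=56 S1=28 S2=28 S3=28 blocked=[]
Op 2: conn=47 S1=28 S2=28 S3=19 blocked=[]
Op 3: conn=47 S1=34 S2=28 S3=19 blocked=[]
Op 4: conn=41 S1=34 S2=22 S3=19 blocked=[]
Op 5: conn=29 S1=34 S2=22 S3=7 blocked=[]
Op 6: conn=49 S1=34 S2=22 S3=7 blocked=[]
Op 7: conn=31 S1=34 S2=22 S3=-11 blocked=[3]

Answer: S3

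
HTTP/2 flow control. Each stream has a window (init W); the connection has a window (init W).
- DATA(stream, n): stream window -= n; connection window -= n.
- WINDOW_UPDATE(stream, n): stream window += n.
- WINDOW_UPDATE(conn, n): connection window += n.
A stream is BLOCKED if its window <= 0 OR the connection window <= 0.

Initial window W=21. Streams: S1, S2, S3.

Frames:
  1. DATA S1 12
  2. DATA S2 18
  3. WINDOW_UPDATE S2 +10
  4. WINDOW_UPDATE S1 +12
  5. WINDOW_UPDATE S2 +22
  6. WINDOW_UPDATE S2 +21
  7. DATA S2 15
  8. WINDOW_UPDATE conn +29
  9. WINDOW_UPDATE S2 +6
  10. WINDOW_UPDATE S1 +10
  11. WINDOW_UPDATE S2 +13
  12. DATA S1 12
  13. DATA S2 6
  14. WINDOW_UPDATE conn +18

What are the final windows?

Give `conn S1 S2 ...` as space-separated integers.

Op 1: conn=9 S1=9 S2=21 S3=21 blocked=[]
Op 2: conn=-9 S1=9 S2=3 S3=21 blocked=[1, 2, 3]
Op 3: conn=-9 S1=9 S2=13 S3=21 blocked=[1, 2, 3]
Op 4: conn=-9 S1=21 S2=13 S3=21 blocked=[1, 2, 3]
Op 5: conn=-9 S1=21 S2=35 S3=21 blocked=[1, 2, 3]
Op 6: conn=-9 S1=21 S2=56 S3=21 blocked=[1, 2, 3]
Op 7: conn=-24 S1=21 S2=41 S3=21 blocked=[1, 2, 3]
Op 8: conn=5 S1=21 S2=41 S3=21 blocked=[]
Op 9: conn=5 S1=21 S2=47 S3=21 blocked=[]
Op 10: conn=5 S1=31 S2=47 S3=21 blocked=[]
Op 11: conn=5 S1=31 S2=60 S3=21 blocked=[]
Op 12: conn=-7 S1=19 S2=60 S3=21 blocked=[1, 2, 3]
Op 13: conn=-13 S1=19 S2=54 S3=21 blocked=[1, 2, 3]
Op 14: conn=5 S1=19 S2=54 S3=21 blocked=[]

Answer: 5 19 54 21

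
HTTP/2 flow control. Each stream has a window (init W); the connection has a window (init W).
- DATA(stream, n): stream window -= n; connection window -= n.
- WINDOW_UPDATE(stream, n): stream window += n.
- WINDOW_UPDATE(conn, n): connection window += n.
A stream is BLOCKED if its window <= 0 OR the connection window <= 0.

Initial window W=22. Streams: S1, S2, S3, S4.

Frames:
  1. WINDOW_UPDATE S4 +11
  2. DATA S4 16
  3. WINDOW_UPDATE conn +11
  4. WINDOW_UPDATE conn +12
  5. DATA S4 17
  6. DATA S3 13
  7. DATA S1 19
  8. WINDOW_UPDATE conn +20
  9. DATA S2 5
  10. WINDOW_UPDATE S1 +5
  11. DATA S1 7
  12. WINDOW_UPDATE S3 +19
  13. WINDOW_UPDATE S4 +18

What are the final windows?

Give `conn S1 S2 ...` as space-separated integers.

Op 1: conn=22 S1=22 S2=22 S3=22 S4=33 blocked=[]
Op 2: conn=6 S1=22 S2=22 S3=22 S4=17 blocked=[]
Op 3: conn=17 S1=22 S2=22 S3=22 S4=17 blocked=[]
Op 4: conn=29 S1=22 S2=22 S3=22 S4=17 blocked=[]
Op 5: conn=12 S1=22 S2=22 S3=22 S4=0 blocked=[4]
Op 6: conn=-1 S1=22 S2=22 S3=9 S4=0 blocked=[1, 2, 3, 4]
Op 7: conn=-20 S1=3 S2=22 S3=9 S4=0 blocked=[1, 2, 3, 4]
Op 8: conn=0 S1=3 S2=22 S3=9 S4=0 blocked=[1, 2, 3, 4]
Op 9: conn=-5 S1=3 S2=17 S3=9 S4=0 blocked=[1, 2, 3, 4]
Op 10: conn=-5 S1=8 S2=17 S3=9 S4=0 blocked=[1, 2, 3, 4]
Op 11: conn=-12 S1=1 S2=17 S3=9 S4=0 blocked=[1, 2, 3, 4]
Op 12: conn=-12 S1=1 S2=17 S3=28 S4=0 blocked=[1, 2, 3, 4]
Op 13: conn=-12 S1=1 S2=17 S3=28 S4=18 blocked=[1, 2, 3, 4]

Answer: -12 1 17 28 18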